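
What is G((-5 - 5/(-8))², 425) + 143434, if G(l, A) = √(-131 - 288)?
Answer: 143434 + I*√419 ≈ 1.4343e+5 + 20.469*I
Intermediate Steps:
G(l, A) = I*√419 (G(l, A) = √(-419) = I*√419)
G((-5 - 5/(-8))², 425) + 143434 = I*√419 + 143434 = 143434 + I*√419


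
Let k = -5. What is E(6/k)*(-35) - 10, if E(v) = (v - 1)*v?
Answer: -512/5 ≈ -102.40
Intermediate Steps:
E(v) = v*(-1 + v) (E(v) = (-1 + v)*v = v*(-1 + v))
E(6/k)*(-35) - 10 = ((6/(-5))*(-1 + 6/(-5)))*(-35) - 10 = ((6*(-⅕))*(-1 + 6*(-⅕)))*(-35) - 10 = -6*(-1 - 6/5)/5*(-35) - 10 = -6/5*(-11/5)*(-35) - 10 = (66/25)*(-35) - 10 = -462/5 - 10 = -512/5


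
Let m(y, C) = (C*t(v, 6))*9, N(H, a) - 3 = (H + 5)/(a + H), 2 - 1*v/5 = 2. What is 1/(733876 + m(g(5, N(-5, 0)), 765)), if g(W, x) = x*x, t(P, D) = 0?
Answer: 1/733876 ≈ 1.3626e-6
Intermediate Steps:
v = 0 (v = 10 - 5*2 = 10 - 10 = 0)
N(H, a) = 3 + (5 + H)/(H + a) (N(H, a) = 3 + (H + 5)/(a + H) = 3 + (5 + H)/(H + a))
g(W, x) = x²
m(y, C) = 0 (m(y, C) = (C*0)*9 = 0*9 = 0)
1/(733876 + m(g(5, N(-5, 0)), 765)) = 1/(733876 + 0) = 1/733876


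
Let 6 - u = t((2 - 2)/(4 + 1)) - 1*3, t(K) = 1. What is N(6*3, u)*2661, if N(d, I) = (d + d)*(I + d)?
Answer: 2490696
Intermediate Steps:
u = 8 (u = 6 - (1 - 1*3) = 6 - (1 - 3) = 6 - 1*(-2) = 6 + 2 = 8)
N(d, I) = 2*d*(I + d) (N(d, I) = (2*d)*(I + d) = 2*d*(I + d))
N(6*3, u)*2661 = (2*(6*3)*(8 + 6*3))*2661 = (2*18*(8 + 18))*2661 = (2*18*26)*2661 = 936*2661 = 2490696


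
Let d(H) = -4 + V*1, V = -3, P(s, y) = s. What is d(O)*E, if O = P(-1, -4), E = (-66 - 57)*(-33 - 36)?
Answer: -59409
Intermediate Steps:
E = 8487 (E = -123*(-69) = 8487)
O = -1
d(H) = -7 (d(H) = -4 - 3*1 = -4 - 3 = -7)
d(O)*E = -7*8487 = -59409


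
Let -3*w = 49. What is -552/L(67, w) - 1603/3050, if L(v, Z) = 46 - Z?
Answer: -5350561/570350 ≈ -9.3812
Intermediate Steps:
w = -49/3 (w = -⅓*49 = -49/3 ≈ -16.333)
-552/L(67, w) - 1603/3050 = -552/(46 - 1*(-49/3)) - 1603/3050 = -552/(46 + 49/3) - 1603*1/3050 = -552/187/3 - 1603/3050 = -552*3/187 - 1603/3050 = -1656/187 - 1603/3050 = -5350561/570350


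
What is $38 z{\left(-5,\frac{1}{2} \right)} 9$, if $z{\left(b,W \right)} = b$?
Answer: $-1710$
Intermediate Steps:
$38 z{\left(-5,\frac{1}{2} \right)} 9 = 38 \left(-5\right) 9 = \left(-190\right) 9 = -1710$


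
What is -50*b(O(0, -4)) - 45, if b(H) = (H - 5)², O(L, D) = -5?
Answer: -5045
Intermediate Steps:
b(H) = (-5 + H)²
-50*b(O(0, -4)) - 45 = -50*(-5 - 5)² - 45 = -50*(-10)² - 45 = -50*100 - 45 = -5000 - 45 = -5045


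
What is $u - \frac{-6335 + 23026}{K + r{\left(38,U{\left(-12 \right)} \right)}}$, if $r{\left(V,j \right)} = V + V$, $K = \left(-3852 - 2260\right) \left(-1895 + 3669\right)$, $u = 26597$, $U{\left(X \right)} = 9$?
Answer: $\frac{288380968055}{10842612} \approx 26597.0$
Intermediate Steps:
$K = -10842688$ ($K = \left(-6112\right) 1774 = -10842688$)
$r{\left(V,j \right)} = 2 V$
$u - \frac{-6335 + 23026}{K + r{\left(38,U{\left(-12 \right)} \right)}} = 26597 - \frac{-6335 + 23026}{-10842688 + 2 \cdot 38} = 26597 - \frac{16691}{-10842688 + 76} = 26597 - \frac{16691}{-10842612} = 26597 - 16691 \left(- \frac{1}{10842612}\right) = 26597 - - \frac{16691}{10842612} = 26597 + \frac{16691}{10842612} = \frac{288380968055}{10842612}$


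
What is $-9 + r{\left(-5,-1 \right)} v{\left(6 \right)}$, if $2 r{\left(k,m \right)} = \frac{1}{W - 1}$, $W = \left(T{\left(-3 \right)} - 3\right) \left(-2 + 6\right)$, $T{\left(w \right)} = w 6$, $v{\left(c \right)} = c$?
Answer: $- \frac{768}{85} \approx -9.0353$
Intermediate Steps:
$T{\left(w \right)} = 6 w$
$W = -84$ ($W = \left(6 \left(-3\right) - 3\right) \left(-2 + 6\right) = \left(-18 - 3\right) 4 = \left(-21\right) 4 = -84$)
$r{\left(k,m \right)} = - \frac{1}{170}$ ($r{\left(k,m \right)} = \frac{1}{2 \left(-84 - 1\right)} = \frac{1}{2 \left(-85\right)} = \frac{1}{2} \left(- \frac{1}{85}\right) = - \frac{1}{170}$)
$-9 + r{\left(-5,-1 \right)} v{\left(6 \right)} = -9 - \frac{3}{85} = - \frac{768}{85}$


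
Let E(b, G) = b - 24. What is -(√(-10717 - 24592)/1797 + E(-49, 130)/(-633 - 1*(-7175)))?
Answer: 73/6542 - I*√35309/1797 ≈ 0.011159 - 0.10457*I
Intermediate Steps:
E(b, G) = -24 + b
-(√(-10717 - 24592)/1797 + E(-49, 130)/(-633 - 1*(-7175))) = -(√(-10717 - 24592)/1797 + (-24 - 49)/(-633 - 1*(-7175))) = -(√(-35309)*(1/1797) - 73/(-633 + 7175)) = -((I*√35309)*(1/1797) - 73/6542) = -(I*√35309/1797 - 73*1/6542) = -(I*√35309/1797 - 73/6542) = -(-73/6542 + I*√35309/1797) = 73/6542 - I*√35309/1797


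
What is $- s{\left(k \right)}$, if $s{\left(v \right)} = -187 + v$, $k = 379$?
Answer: $-192$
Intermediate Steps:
$- s{\left(k \right)} = - (-187 + 379) = \left(-1\right) 192 = -192$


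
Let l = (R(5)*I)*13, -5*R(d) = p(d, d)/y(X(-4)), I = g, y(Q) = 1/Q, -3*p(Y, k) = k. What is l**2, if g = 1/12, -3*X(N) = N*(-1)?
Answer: 169/729 ≈ 0.23182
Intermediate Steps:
p(Y, k) = -k/3
X(N) = N/3 (X(N) = -N*(-1)/3 = -(-1)*N/3 = N/3)
g = 1/12 ≈ 0.083333
I = 1/12 ≈ 0.083333
R(d) = -4*d/45 (R(d) = -(-d/3)/(5*(1/((1/3)*(-4)))) = -(-d/3)/(5*(1/(-4/3))) = -(-d/3)/(5*(-3/4)) = -(-d/3)*(-4)/(5*3) = -4*d/45)
l = -13/27 (l = (-4/45*5*(1/12))*13 = -4/9*1/12*13 = -1/27*13 = -13/27 ≈ -0.48148)
l**2 = (-13/27)**2 = 169/729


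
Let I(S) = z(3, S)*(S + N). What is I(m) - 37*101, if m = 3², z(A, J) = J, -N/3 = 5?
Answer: -3791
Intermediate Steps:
N = -15 (N = -3*5 = -15)
m = 9
I(S) = S*(-15 + S) (I(S) = S*(S - 15) = S*(-15 + S))
I(m) - 37*101 = 9*(-15 + 9) - 37*101 = 9*(-6) - 3737 = -54 - 3737 = -3791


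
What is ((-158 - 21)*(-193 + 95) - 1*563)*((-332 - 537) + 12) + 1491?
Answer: -14549512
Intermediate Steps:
((-158 - 21)*(-193 + 95) - 1*563)*((-332 - 537) + 12) + 1491 = (-179*(-98) - 563)*(-869 + 12) + 1491 = (17542 - 563)*(-857) + 1491 = 16979*(-857) + 1491 = -14551003 + 1491 = -14549512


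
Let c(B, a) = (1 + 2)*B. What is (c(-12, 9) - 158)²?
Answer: 37636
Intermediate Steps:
c(B, a) = 3*B
(c(-12, 9) - 158)² = (3*(-12) - 158)² = (-36 - 158)² = (-194)² = 37636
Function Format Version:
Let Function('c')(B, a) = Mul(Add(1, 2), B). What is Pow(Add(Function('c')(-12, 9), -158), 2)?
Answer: 37636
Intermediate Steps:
Function('c')(B, a) = Mul(3, B)
Pow(Add(Function('c')(-12, 9), -158), 2) = Pow(Add(Mul(3, -12), -158), 2) = Pow(Add(-36, -158), 2) = Pow(-194, 2) = 37636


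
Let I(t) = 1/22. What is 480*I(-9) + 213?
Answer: 2583/11 ≈ 234.82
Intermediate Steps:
I(t) = 1/22
480*I(-9) + 213 = 480*(1/22) + 213 = 240/11 + 213 = 2583/11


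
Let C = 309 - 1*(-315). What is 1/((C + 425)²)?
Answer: 1/1100401 ≈ 9.0876e-7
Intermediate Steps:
C = 624 (C = 309 + 315 = 624)
1/((C + 425)²) = 1/((624 + 425)²) = 1/(1049²) = 1/1100401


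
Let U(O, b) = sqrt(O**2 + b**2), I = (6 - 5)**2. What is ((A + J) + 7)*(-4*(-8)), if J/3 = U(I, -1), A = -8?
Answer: -32 + 96*sqrt(2) ≈ 103.76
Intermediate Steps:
I = 1 (I = 1**2 = 1)
J = 3*sqrt(2) (J = 3*sqrt(1**2 + (-1)**2) = 3*sqrt(1 + 1) = 3*sqrt(2) ≈ 4.2426)
((A + J) + 7)*(-4*(-8)) = ((-8 + 3*sqrt(2)) + 7)*(-4*(-8)) = (-1 + 3*sqrt(2))*32 = -32 + 96*sqrt(2)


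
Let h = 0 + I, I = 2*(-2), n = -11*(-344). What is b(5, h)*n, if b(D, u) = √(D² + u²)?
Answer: 3784*√41 ≈ 24229.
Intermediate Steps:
n = 3784
I = -4
h = -4 (h = 0 - 4 = -4)
b(5, h)*n = √(5² + (-4)²)*3784 = √(25 + 16)*3784 = √41*3784 = 3784*√41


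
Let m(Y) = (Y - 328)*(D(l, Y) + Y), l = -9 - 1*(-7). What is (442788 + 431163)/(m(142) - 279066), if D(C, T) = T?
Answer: -22409/8510 ≈ -2.6333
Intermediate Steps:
l = -2 (l = -9 + 7 = -2)
m(Y) = 2*Y*(-328 + Y) (m(Y) = (Y - 328)*(Y + Y) = (-328 + Y)*(2*Y) = 2*Y*(-328 + Y))
(442788 + 431163)/(m(142) - 279066) = (442788 + 431163)/(2*142*(-328 + 142) - 279066) = 873951/(2*142*(-186) - 279066) = 873951/(-52824 - 279066) = 873951/(-331890) = 873951*(-1/331890) = -22409/8510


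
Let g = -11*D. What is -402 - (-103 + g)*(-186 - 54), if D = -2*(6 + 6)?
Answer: 38238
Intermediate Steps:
D = -24 (D = -2*12 = -24)
g = 264 (g = -11*(-24) = 264)
-402 - (-103 + g)*(-186 - 54) = -402 - (-103 + 264)*(-186 - 54) = -402 - 161*(-240) = -402 - 1*(-38640) = -402 + 38640 = 38238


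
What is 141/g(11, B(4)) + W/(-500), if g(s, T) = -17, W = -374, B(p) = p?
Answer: -32071/4250 ≈ -7.5461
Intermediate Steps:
141/g(11, B(4)) + W/(-500) = 141/(-17) - 374/(-500) = 141*(-1/17) - 374*(-1/500) = -141/17 + 187/250 = -32071/4250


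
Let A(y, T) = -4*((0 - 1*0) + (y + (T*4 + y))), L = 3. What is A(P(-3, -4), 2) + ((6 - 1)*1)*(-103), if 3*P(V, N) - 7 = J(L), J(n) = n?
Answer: -1721/3 ≈ -573.67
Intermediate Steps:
P(V, N) = 10/3 (P(V, N) = 7/3 + (⅓)*3 = 7/3 + 1 = 10/3)
A(y, T) = -16*T - 8*y (A(y, T) = -4*((0 + 0) + (y + (4*T + y))) = -4*(0 + (y + (y + 4*T))) = -4*(0 + (2*y + 4*T)) = -4*(2*y + 4*T) = -16*T - 8*y)
A(P(-3, -4), 2) + ((6 - 1)*1)*(-103) = (-16*2 - 8*10/3) + ((6 - 1)*1)*(-103) = (-32 - 80/3) + (5*1)*(-103) = -176/3 + 5*(-103) = -176/3 - 515 = -1721/3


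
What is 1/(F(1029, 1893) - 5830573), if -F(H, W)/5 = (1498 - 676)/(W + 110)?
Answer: -2003/11678641829 ≈ -1.7151e-7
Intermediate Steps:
F(H, W) = -4110/(110 + W) (F(H, W) = -5*(1498 - 676)/(W + 110) = -4110/(110 + W))
1/(F(1029, 1893) - 5830573) = 1/(-4110/(110 + 1893) - 5830573) = 1/(-4110/2003 - 5830573) = 1/(-11678641829/2003) = -2003/11678641829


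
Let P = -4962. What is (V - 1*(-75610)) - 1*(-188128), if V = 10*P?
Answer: 214118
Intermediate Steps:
V = -49620 (V = 10*(-4962) = -49620)
(V - 1*(-75610)) - 1*(-188128) = (-49620 - 1*(-75610)) - 1*(-188128) = (-49620 + 75610) + 188128 = 25990 + 188128 = 214118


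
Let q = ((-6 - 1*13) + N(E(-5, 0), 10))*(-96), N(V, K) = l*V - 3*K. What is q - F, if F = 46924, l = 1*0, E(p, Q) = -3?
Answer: -42220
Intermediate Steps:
l = 0
N(V, K) = -3*K (N(V, K) = 0*V - 3*K = 0 - 3*K = -3*K)
q = 4704 (q = ((-6 - 1*13) - 3*10)*(-96) = ((-6 - 13) - 30)*(-96) = (-19 - 30)*(-96) = -49*(-96) = 4704)
q - F = 4704 - 1*46924 = 4704 - 46924 = -42220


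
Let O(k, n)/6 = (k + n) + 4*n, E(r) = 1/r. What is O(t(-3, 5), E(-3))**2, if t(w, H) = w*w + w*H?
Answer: 2116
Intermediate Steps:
t(w, H) = w**2 + H*w
O(k, n) = 6*k + 30*n (O(k, n) = 6*((k + n) + 4*n) = 6*(k + 5*n) = 6*k + 30*n)
O(t(-3, 5), E(-3))**2 = (6*(-3*(5 - 3)) + 30/(-3))**2 = (6*(-3*2) + 30*(-1/3))**2 = (6*(-6) - 10)**2 = (-36 - 10)**2 = (-46)**2 = 2116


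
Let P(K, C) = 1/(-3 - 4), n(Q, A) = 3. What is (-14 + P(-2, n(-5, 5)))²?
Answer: 9801/49 ≈ 200.02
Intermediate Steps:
P(K, C) = -⅐ (P(K, C) = 1/(-7) = -⅐)
(-14 + P(-2, n(-5, 5)))² = (-14 - ⅐)² = (-99/7)² = 9801/49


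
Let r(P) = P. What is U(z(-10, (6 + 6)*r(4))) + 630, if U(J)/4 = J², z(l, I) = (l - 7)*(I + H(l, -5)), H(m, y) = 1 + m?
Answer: 1758906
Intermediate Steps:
z(l, I) = (-7 + l)*(1 + I + l) (z(l, I) = (l - 7)*(I + (1 + l)) = (-7 + l)*(1 + I + l))
U(J) = 4*J²
U(z(-10, (6 + 6)*r(4))) + 630 = 4*(-7 + (-10)² - 7*(6 + 6)*4 - 6*(-10) + ((6 + 6)*4)*(-10))² + 630 = 4*(-7 + 100 - 84*4 + 60 + (12*4)*(-10))² + 630 = 4*(-7 + 100 - 7*48 + 60 + 48*(-10))² + 630 = 4*(-7 + 100 - 336 + 60 - 480)² + 630 = 4*(-663)² + 630 = 4*439569 + 630 = 1758276 + 630 = 1758906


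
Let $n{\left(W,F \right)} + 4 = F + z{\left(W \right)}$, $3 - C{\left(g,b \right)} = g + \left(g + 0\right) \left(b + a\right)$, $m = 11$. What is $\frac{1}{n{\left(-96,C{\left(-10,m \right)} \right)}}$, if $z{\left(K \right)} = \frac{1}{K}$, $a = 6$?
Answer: $\frac{96}{17183} \approx 0.0055869$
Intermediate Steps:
$C{\left(g,b \right)} = 3 - g - g \left(6 + b\right)$ ($C{\left(g,b \right)} = 3 - \left(g + \left(g + 0\right) \left(b + 6\right)\right) = 3 - \left(g + g \left(6 + b\right)\right) = 3 - g - g \left(6 + b\right)$)
$n{\left(W,F \right)} = -4 + F + \frac{1}{W}$ ($n{\left(W,F \right)} = -4 + \left(F + \frac{1}{W}\right) = -4 + F + \frac{1}{W}$)
$\frac{1}{n{\left(-96,C{\left(-10,m \right)} \right)}} = \frac{1}{-4 - \left(-73 - 110\right) + \frac{1}{-96}} = \frac{1}{-4 + \left(3 + 70 + 110\right) - \frac{1}{96}} = \frac{1}{-4 + 183 - \frac{1}{96}} = \frac{1}{\frac{17183}{96}} = \frac{96}{17183}$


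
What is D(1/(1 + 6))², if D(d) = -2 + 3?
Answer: 1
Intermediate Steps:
D(d) = 1
D(1/(1 + 6))² = 1² = 1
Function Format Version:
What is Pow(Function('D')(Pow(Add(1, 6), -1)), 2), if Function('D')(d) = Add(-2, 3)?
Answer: 1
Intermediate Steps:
Function('D')(d) = 1
Pow(Function('D')(Pow(Add(1, 6), -1)), 2) = Pow(1, 2) = 1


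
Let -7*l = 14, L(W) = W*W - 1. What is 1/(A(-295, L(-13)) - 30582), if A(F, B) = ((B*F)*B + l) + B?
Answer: -1/8356496 ≈ -1.1967e-7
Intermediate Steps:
L(W) = -1 + W**2 (L(W) = W**2 - 1 = -1 + W**2)
l = -2 (l = -1/7*14 = -2)
A(F, B) = -2 + B + F*B**2 (A(F, B) = ((B*F)*B - 2) + B = (F*B**2 - 2) + B = (-2 + F*B**2) + B = -2 + B + F*B**2)
1/(A(-295, L(-13)) - 30582) = 1/((-2 + (-1 + (-13)**2) - 295*(-1 + (-13)**2)**2) - 30582) = 1/((-2 + (-1 + 169) - 295*(-1 + 169)**2) - 30582) = 1/((-2 + 168 - 295*168**2) - 30582) = 1/((-2 + 168 - 295*28224) - 30582) = 1/((-2 + 168 - 8326080) - 30582) = 1/(-8325914 - 30582) = 1/(-8356496) = -1/8356496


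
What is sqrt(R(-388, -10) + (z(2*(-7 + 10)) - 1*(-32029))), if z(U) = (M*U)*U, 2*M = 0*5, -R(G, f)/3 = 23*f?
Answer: sqrt(32719) ≈ 180.88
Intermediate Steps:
R(G, f) = -69*f
M = 0 (M = (0*5)/2 = (1/2)*0 = 0)
z(U) = 0 (z(U) = (0*U)*U = 0*U = 0)
sqrt(R(-388, -10) + (z(2*(-7 + 10)) - 1*(-32029))) = sqrt(-69*(-10) + (0 - 1*(-32029))) = sqrt(690 + (0 + 32029)) = sqrt(690 + 32029) = sqrt(32719)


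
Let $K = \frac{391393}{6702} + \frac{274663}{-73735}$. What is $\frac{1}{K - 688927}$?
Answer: $- \frac{494171970}{340421394204761} \approx -1.4516 \cdot 10^{-6}$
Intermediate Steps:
$K = \frac{27018571429}{494171970}$ ($K = 391393 \cdot \frac{1}{6702} + 274663 \left(- \frac{1}{73735}\right) = \frac{391393}{6702} - \frac{274663}{73735} = \frac{27018571429}{494171970} \approx 54.674$)
$\frac{1}{K - 688927} = \frac{1}{\frac{27018571429}{494171970} - 688927} = \frac{1}{- \frac{340421394204761}{494171970}} = - \frac{494171970}{340421394204761}$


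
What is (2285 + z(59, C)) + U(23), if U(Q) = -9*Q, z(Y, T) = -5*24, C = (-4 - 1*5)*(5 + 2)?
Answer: 1958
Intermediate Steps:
C = -63 (C = (-4 - 5)*7 = -9*7 = -63)
z(Y, T) = -120
(2285 + z(59, C)) + U(23) = (2285 - 120) - 9*23 = 2165 - 207 = 1958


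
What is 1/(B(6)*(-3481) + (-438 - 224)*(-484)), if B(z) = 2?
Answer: 1/313446 ≈ 3.1903e-6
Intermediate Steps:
1/(B(6)*(-3481) + (-438 - 224)*(-484)) = 1/(2*(-3481) + (-438 - 224)*(-484)) = 1/(-6962 - 662*(-484)) = 1/(-6962 + 320408) = 1/313446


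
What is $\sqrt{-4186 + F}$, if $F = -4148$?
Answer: $3 i \sqrt{926} \approx 91.291 i$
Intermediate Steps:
$\sqrt{-4186 + F} = \sqrt{-4186 - 4148} = \sqrt{-8334} = 3 i \sqrt{926}$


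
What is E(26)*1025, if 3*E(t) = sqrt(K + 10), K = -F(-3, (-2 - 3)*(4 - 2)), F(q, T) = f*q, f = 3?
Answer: 1025*sqrt(19)/3 ≈ 1489.3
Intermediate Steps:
F(q, T) = 3*q
K = 9 (K = -3*(-3) = -1*(-9) = 9)
E(t) = sqrt(19)/3 (E(t) = sqrt(9 + 10)/3 = sqrt(19)/3)
E(26)*1025 = (sqrt(19)/3)*1025 = 1025*sqrt(19)/3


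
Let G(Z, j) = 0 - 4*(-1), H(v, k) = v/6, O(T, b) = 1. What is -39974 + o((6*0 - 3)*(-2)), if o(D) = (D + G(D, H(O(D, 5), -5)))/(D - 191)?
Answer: -1479040/37 ≈ -39974.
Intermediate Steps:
H(v, k) = v/6 (H(v, k) = v*(1/6) = v/6)
G(Z, j) = 4 (G(Z, j) = 0 + 4 = 4)
o(D) = (4 + D)/(-191 + D) (o(D) = (D + 4)/(D - 191) = (4 + D)/(-191 + D))
-39974 + o((6*0 - 3)*(-2)) = -39974 + (4 + (6*0 - 3)*(-2))/(-191 + (6*0 - 3)*(-2)) = -39974 + (4 + (0 - 3)*(-2))/(-191 + (0 - 3)*(-2)) = -39974 + (4 - 3*(-2))/(-191 - 3*(-2)) = -39974 + (4 + 6)/(-191 + 6) = -39974 + 10/(-185) = -39974 - 1/185*10 = -39974 - 2/37 = -1479040/37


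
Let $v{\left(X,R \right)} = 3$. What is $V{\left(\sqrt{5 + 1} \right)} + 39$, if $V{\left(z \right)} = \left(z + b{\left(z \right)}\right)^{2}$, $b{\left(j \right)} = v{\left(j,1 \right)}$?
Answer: $54 + 6 \sqrt{6} \approx 68.697$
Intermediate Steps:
$b{\left(j \right)} = 3$
$V{\left(z \right)} = \left(3 + z\right)^{2}$ ($V{\left(z \right)} = \left(z + 3\right)^{2} = \left(3 + z\right)^{2}$)
$V{\left(\sqrt{5 + 1} \right)} + 39 = \left(3 + \sqrt{5 + 1}\right)^{2} + 39 = \left(3 + \sqrt{6}\right)^{2} + 39 = 39 + \left(3 + \sqrt{6}\right)^{2}$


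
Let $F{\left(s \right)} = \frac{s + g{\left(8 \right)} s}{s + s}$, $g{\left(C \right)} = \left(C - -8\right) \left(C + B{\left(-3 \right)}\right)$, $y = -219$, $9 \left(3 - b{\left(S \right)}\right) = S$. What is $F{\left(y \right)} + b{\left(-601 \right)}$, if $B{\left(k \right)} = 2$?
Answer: $\frac{2705}{18} \approx 150.28$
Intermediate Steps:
$b{\left(S \right)} = 3 - \frac{S}{9}$
$g{\left(C \right)} = \left(2 + C\right) \left(8 + C\right)$ ($g{\left(C \right)} = \left(C - -8\right) \left(C + 2\right) = \left(C + 8\right) \left(2 + C\right) = \left(8 + C\right) \left(2 + C\right) = \left(2 + C\right) \left(8 + C\right)$)
$F{\left(s \right)} = \frac{161}{2}$ ($F{\left(s \right)} = \frac{s + \left(16 + 8^{2} + 10 \cdot 8\right) s}{s + s} = \frac{s + \left(16 + 64 + 80\right) s}{2 s} = \left(s + 160 s\right) \frac{1}{2 s} = 161 s \frac{1}{2 s} = \frac{161}{2}$)
$F{\left(y \right)} + b{\left(-601 \right)} = \frac{161}{2} + \left(3 - - \frac{601}{9}\right) = \frac{161}{2} + \left(3 + \frac{601}{9}\right) = \frac{161}{2} + \frac{628}{9} = \frac{2705}{18}$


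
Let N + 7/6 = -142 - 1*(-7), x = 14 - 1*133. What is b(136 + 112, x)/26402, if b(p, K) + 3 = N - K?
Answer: -121/158412 ≈ -0.00076383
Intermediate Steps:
x = -119 (x = 14 - 133 = -119)
N = -817/6 (N = -7/6 + (-142 - 1*(-7)) = -7/6 + (-142 + 7) = -7/6 - 135 = -817/6 ≈ -136.17)
b(p, K) = -835/6 - K (b(p, K) = -3 + (-817/6 - K) = -835/6 - K)
b(136 + 112, x)/26402 = (-835/6 - 1*(-119))/26402 = (-835/6 + 119)*(1/26402) = -121/6*1/26402 = -121/158412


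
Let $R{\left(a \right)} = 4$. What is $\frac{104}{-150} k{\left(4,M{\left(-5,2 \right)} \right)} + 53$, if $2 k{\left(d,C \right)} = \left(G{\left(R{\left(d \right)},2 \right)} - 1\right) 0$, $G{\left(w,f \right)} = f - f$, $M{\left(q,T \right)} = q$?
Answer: $53$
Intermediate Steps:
$G{\left(w,f \right)} = 0$
$k{\left(d,C \right)} = 0$ ($k{\left(d,C \right)} = \frac{\left(0 - 1\right) 0}{2} = \frac{\left(-1\right) 0}{2} = \frac{1}{2} \cdot 0 = 0$)
$\frac{104}{-150} k{\left(4,M{\left(-5,2 \right)} \right)} + 53 = \frac{104}{-150} \cdot 0 + 53 = 104 \left(- \frac{1}{150}\right) 0 + 53 = \left(- \frac{52}{75}\right) 0 + 53 = 0 + 53 = 53$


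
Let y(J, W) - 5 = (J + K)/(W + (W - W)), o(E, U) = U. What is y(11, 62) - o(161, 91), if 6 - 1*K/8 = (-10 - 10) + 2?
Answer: -5129/62 ≈ -82.726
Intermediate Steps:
K = 192 (K = 48 - 8*((-10 - 10) + 2) = 48 - 8*(-20 + 2) = 48 - 8*(-18) = 48 + 144 = 192)
y(J, W) = 5 + (192 + J)/W (y(J, W) = 5 + (J + 192)/(W + (W - W)) = 5 + (192 + J)/(W + 0) = 5 + (192 + J)/W)
y(11, 62) - o(161, 91) = (192 + 11 + 5*62)/62 - 1*91 = (192 + 11 + 310)/62 - 91 = (1/62)*513 - 91 = 513/62 - 91 = -5129/62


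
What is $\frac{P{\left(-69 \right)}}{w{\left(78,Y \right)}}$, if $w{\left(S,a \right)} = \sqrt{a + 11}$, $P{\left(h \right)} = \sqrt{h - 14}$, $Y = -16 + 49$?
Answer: $\frac{i \sqrt{913}}{22} \approx 1.3734 i$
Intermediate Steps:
$Y = 33$
$P{\left(h \right)} = \sqrt{-14 + h}$
$w{\left(S,a \right)} = \sqrt{11 + a}$
$\frac{P{\left(-69 \right)}}{w{\left(78,Y \right)}} = \frac{\sqrt{-14 - 69}}{\sqrt{11 + 33}} = \frac{\sqrt{-83}}{\sqrt{44}} = \frac{i \sqrt{83}}{2 \sqrt{11}} = i \sqrt{83} \frac{\sqrt{11}}{22} = \frac{i \sqrt{913}}{22}$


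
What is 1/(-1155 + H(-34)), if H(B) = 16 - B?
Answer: -1/1105 ≈ -0.00090498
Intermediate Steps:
1/(-1155 + H(-34)) = 1/(-1155 + (16 - 1*(-34))) = 1/(-1155 + (16 + 34)) = 1/(-1155 + 50) = 1/(-1105) = -1/1105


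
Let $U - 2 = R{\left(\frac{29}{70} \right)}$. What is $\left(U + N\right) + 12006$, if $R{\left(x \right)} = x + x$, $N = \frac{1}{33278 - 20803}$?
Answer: $\frac{1048670962}{87325} \approx 12009.0$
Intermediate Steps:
$N = \frac{1}{12475} \approx 8.016 \cdot 10^{-5}$
$R{\left(x \right)} = 2 x$
$U = \frac{99}{35}$ ($U = 2 + 2 \cdot \frac{29}{70} = 2 + \frac{29}{35} = \frac{99}{35} \approx 2.8286$)
$\left(U + N\right) + 12006 = \left(\frac{99}{35} + \frac{1}{12475}\right) + 12006 = \frac{247012}{87325} + 12006 = \frac{1048670962}{87325}$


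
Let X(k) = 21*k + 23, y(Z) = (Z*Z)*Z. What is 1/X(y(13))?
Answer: 1/46160 ≈ 2.1664e-5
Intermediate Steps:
y(Z) = Z³ (y(Z) = Z²*Z = Z³)
X(k) = 23 + 21*k
1/X(y(13)) = 1/(23 + 21*13³) = 1/(23 + 21*2197) = 1/(23 + 46137) = 1/46160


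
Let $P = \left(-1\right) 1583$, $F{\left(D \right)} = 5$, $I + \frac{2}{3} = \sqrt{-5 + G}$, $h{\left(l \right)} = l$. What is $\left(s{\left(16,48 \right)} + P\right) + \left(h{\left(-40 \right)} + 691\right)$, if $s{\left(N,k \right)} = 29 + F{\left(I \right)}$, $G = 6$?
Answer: $-898$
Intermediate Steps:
$I = \frac{1}{3}$ ($I = - \frac{2}{3} + \sqrt{-5 + 6} = - \frac{2}{3} + \sqrt{1} = - \frac{2}{3} + 1 = \frac{1}{3} \approx 0.33333$)
$s{\left(N,k \right)} = 34$ ($s{\left(N,k \right)} = 29 + 5 = 34$)
$P = -1583$
$\left(s{\left(16,48 \right)} + P\right) + \left(h{\left(-40 \right)} + 691\right) = \left(34 - 1583\right) + \left(-40 + 691\right) = -1549 + 651 = -898$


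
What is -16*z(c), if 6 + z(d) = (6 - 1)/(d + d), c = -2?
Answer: 116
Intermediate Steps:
z(d) = -6 + 5/(2*d) (z(d) = -6 + (6 - 1)/(d + d) = -6 + 5/((2*d)) = -6 + 5*(1/(2*d)) = -6 + 5/(2*d))
-16*z(c) = -16*(-6 + (5/2)/(-2)) = -16*(-6 + (5/2)*(-½)) = -16*(-6 - 5/4) = -16*(-29/4) = 116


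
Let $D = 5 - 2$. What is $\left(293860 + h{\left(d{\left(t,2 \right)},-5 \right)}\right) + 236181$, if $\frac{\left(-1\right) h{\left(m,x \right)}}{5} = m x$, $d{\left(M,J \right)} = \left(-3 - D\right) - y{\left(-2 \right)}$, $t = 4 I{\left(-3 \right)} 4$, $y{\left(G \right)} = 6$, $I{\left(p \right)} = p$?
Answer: $529741$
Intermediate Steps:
$D = 3$ ($D = 5 - 2 = 3$)
$t = -48$ ($t = 4 \left(-3\right) 4 = \left(-12\right) 4 = -48$)
$d{\left(M,J \right)} = -12$ ($d{\left(M,J \right)} = \left(-3 - 3\right) - 6 = -6 - 6 = -12$)
$h{\left(m,x \right)} = - 5 m x$
$\left(293860 + h{\left(d{\left(t,2 \right)},-5 \right)}\right) + 236181 = \left(293860 - \left(-60\right) \left(-5\right)\right) + 236181 = \left(293860 - 300\right) + 236181 = 293560 + 236181 = 529741$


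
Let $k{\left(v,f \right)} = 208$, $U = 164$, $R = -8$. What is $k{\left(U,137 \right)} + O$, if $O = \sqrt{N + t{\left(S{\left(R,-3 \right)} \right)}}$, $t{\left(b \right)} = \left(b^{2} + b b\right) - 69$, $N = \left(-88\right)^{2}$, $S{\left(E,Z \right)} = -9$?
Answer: $208 + \sqrt{7837} \approx 296.53$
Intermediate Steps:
$N = 7744$
$t{\left(b \right)} = -69 + 2 b^{2}$ ($t{\left(b \right)} = \left(b^{2} + b^{2}\right) - 69 = 2 b^{2} - 69 = -69 + 2 b^{2}$)
$O = \sqrt{7837}$ ($O = \sqrt{7744 - \left(69 - 2 \left(-9\right)^{2}\right)} = \sqrt{7744 + \left(-69 + 2 \cdot 81\right)} = \sqrt{7744 + \left(-69 + 162\right)} = \sqrt{7744 + 93} = \sqrt{7837} \approx 88.527$)
$k{\left(U,137 \right)} + O = 208 + \sqrt{7837}$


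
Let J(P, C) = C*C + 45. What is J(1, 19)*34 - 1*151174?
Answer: -137370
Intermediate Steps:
J(P, C) = 45 + C² (J(P, C) = C² + 45 = 45 + C²)
J(1, 19)*34 - 1*151174 = (45 + 19²)*34 - 1*151174 = (45 + 361)*34 - 151174 = 406*34 - 151174 = 13804 - 151174 = -137370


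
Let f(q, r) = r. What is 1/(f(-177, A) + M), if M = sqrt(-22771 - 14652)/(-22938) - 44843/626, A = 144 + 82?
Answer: 3978514136802969/614146577842222508 + 1123606461*I*sqrt(37423)/614146577842222508 ≈ 0.0064781 + 3.5393e-7*I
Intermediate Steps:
A = 226
M = -44843/626 - I*sqrt(37423)/22938 (M = sqrt(-37423)*(-1/22938) - 44843*1/626 = (I*sqrt(37423))*(-1/22938) - 44843/626 = -I*sqrt(37423)/22938 - 44843/626 = -44843/626 - I*sqrt(37423)/22938 ≈ -71.634 - 0.0084336*I)
1/(f(-177, A) + M) = 1/(226 + (-44843/626 - I*sqrt(37423)/22938)) = 1/(96633/626 - I*sqrt(37423)/22938)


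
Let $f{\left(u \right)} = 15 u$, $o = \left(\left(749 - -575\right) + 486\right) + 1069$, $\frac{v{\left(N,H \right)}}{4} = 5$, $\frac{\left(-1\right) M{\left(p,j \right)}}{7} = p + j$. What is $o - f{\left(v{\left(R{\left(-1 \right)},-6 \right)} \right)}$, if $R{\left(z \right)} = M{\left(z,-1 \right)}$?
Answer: $2579$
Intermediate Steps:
$M{\left(p,j \right)} = - 7 j - 7 p$ ($M{\left(p,j \right)} = - 7 \left(p + j\right) = - 7 \left(j + p\right) = - 7 j - 7 p$)
$R{\left(z \right)} = 7 - 7 z$ ($R{\left(z \right)} = \left(-7\right) \left(-1\right) - 7 z = 7 - 7 z$)
$v{\left(N,H \right)} = 20$ ($v{\left(N,H \right)} = 4 \cdot 5 = 20$)
$o = 2879$ ($o = \left(\left(749 + 575\right) + 486\right) + 1069 = \left(1324 + 486\right) + 1069 = 1810 + 1069 = 2879$)
$o - f{\left(v{\left(R{\left(-1 \right)},-6 \right)} \right)} = 2879 - 15 \cdot 20 = 2879 - 300 = 2579$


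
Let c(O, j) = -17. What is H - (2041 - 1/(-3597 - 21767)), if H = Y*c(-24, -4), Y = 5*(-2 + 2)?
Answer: -51767925/25364 ≈ -2041.0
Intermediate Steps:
Y = 0 (Y = 5*0 = 0)
H = 0 (H = 0*(-17) = 0)
H - (2041 - 1/(-3597 - 21767)) = 0 - (2041 - 1/(-3597 - 21767)) = 0 - (2041 - 1/(-25364)) = 0 - (2041 - 1*(-1/25364)) = 0 - (2041 + 1/25364) = 0 - 1*51767925/25364 = 0 - 51767925/25364 = -51767925/25364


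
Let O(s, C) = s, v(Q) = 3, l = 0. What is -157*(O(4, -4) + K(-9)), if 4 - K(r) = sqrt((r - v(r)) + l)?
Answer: -1256 + 314*I*sqrt(3) ≈ -1256.0 + 543.86*I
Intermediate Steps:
K(r) = 4 - sqrt(-3 + r) (K(r) = 4 - sqrt((r - 1*3) + 0) = 4 - sqrt((r - 3) + 0) = 4 - sqrt((-3 + r) + 0) = 4 - sqrt(-3 + r))
-157*(O(4, -4) + K(-9)) = -157*(4 + (4 - sqrt(-3 - 9))) = -157*(4 + (4 - sqrt(-12))) = -157*(4 + (4 - 2*I*sqrt(3))) = -157*(8 - 2*I*sqrt(3)) = -1256 + 314*I*sqrt(3)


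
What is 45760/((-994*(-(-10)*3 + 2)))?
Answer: -715/497 ≈ -1.4386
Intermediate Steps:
45760/((-994*(-(-10)*3 + 2))) = 45760/((-994*(-5*(-6) + 2))) = 45760/((-994*(30 + 2))) = 45760/((-994*32)) = 45760/(-31808) = 45760*(-1/31808) = -715/497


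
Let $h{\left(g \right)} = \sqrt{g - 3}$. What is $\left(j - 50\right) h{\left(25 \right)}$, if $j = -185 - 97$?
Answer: $- 332 \sqrt{22} \approx -1557.2$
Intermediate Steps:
$j = -282$ ($j = -185 - 97 = -282$)
$h{\left(g \right)} = \sqrt{-3 + g}$
$\left(j - 50\right) h{\left(25 \right)} = \left(-282 - 50\right) \sqrt{-3 + 25} = - 332 \sqrt{22}$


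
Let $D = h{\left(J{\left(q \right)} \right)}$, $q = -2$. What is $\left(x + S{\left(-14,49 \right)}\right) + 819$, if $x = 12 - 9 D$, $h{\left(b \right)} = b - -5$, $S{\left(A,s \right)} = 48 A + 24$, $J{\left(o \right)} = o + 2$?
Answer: $138$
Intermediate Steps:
$J{\left(o \right)} = 2 + o$
$S{\left(A,s \right)} = 24 + 48 A$
$h{\left(b \right)} = 5 + b$ ($h{\left(b \right)} = b + 5 = 5 + b$)
$D = 5$ ($D = 5 + \left(2 - 2\right) = 5 + 0 = 5$)
$x = -33$ ($x = 12 - 45 = -33$)
$\left(x + S{\left(-14,49 \right)}\right) + 819 = \left(-33 + \left(24 + 48 \left(-14\right)\right)\right) + 819 = \left(-33 + \left(24 - 672\right)\right) + 819 = \left(-33 - 648\right) + 819 = -681 + 819 = 138$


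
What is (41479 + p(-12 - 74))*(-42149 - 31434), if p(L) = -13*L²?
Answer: 4022709027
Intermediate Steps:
(41479 + p(-12 - 74))*(-42149 - 31434) = (41479 - 13*(-12 - 74)²)*(-42149 - 31434) = (41479 - 13*(-86)²)*(-73583) = (41479 - 13*7396)*(-73583) = (41479 - 96148)*(-73583) = -54669*(-73583) = 4022709027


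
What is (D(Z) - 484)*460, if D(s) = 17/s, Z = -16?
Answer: -892515/4 ≈ -2.2313e+5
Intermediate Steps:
(D(Z) - 484)*460 = (17/(-16) - 484)*460 = (17*(-1/16) - 484)*460 = (-17/16 - 484)*460 = -7761/16*460 = -892515/4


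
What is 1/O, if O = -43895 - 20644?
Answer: -1/64539 ≈ -1.5495e-5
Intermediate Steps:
O = -64539
1/O = 1/(-64539) = -1/64539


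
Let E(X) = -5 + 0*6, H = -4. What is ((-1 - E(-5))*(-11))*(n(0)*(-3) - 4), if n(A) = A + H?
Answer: -352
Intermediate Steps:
n(A) = -4 + A (n(A) = A - 4 = -4 + A)
E(X) = -5 (E(X) = -5 + 0 = -5)
((-1 - E(-5))*(-11))*(n(0)*(-3) - 4) = ((-1 - 1*(-5))*(-11))*((-4 + 0)*(-3) - 4) = ((-1 + 5)*(-11))*(-4*(-3) - 4) = (4*(-11))*(12 - 4) = -44*8 = -352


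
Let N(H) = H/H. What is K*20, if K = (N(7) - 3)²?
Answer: 80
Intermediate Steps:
N(H) = 1
K = 4 (K = (1 - 3)² = (-2)² = 4)
K*20 = 4*20 = 80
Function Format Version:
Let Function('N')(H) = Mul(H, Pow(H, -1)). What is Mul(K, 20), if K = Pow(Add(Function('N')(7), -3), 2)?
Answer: 80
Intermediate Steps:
Function('N')(H) = 1
K = 4 (K = Pow(Add(1, -3), 2) = Pow(-2, 2) = 4)
Mul(K, 20) = Mul(4, 20) = 80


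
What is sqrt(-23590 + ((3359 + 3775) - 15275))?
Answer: I*sqrt(31731) ≈ 178.13*I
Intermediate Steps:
sqrt(-23590 + ((3359 + 3775) - 15275)) = sqrt(-23590 + (7134 - 15275)) = sqrt(-23590 - 8141) = sqrt(-31731) = I*sqrt(31731)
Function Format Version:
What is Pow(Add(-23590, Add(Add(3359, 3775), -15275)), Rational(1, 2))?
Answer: Mul(I, Pow(31731, Rational(1, 2))) ≈ Mul(178.13, I)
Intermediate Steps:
Pow(Add(-23590, Add(Add(3359, 3775), -15275)), Rational(1, 2)) = Pow(Add(-23590, Add(7134, -15275)), Rational(1, 2)) = Pow(Add(-23590, -8141), Rational(1, 2)) = Pow(-31731, Rational(1, 2)) = Mul(I, Pow(31731, Rational(1, 2)))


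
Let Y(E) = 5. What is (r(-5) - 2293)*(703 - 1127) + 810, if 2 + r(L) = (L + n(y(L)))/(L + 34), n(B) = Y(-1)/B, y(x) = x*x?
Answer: 141224226/145 ≈ 9.7396e+5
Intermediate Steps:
y(x) = x**2
n(B) = 5/B
r(L) = -2 + (L + 5/L**2)/(34 + L) (r(L) = -2 + (L + 5/(L**2))/(L + 34) = -2 + (L + 5/L**2)/(34 + L))
(r(-5) - 2293)*(703 - 1127) + 810 = ((5 - 1*(-5)**2*(68 - 5))/((-5)**2*(34 - 5)) - 2293)*(703 - 1127) + 810 = ((1/25)*(5 - 1*25*63)/29 - 2293)*(-424) + 810 = ((1/25)*(1/29)*(5 - 1575) - 2293)*(-424) + 810 = ((1/25)*(1/29)*(-1570) - 2293)*(-424) + 810 = (-314/145 - 2293)*(-424) + 810 = -332799/145*(-424) + 810 = 141106776/145 + 810 = 141224226/145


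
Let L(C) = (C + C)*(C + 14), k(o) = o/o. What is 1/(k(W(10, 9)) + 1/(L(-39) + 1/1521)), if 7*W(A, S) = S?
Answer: 2965951/2967472 ≈ 0.99949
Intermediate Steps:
W(A, S) = S/7
k(o) = 1
L(C) = 2*C*(14 + C) (L(C) = (2*C)*(14 + C) = 2*C*(14 + C))
1/(k(W(10, 9)) + 1/(L(-39) + 1/1521)) = 1/(1 + 1/(2*(-39)*(14 - 39) + 1/1521)) = 1/(1 + 1/(2*(-39)*(-25) + 1/1521)) = 1/(1 + 1/(1950 + 1/1521)) = 1/(1 + 1/(2965951/1521)) = 1/(1 + 1521/2965951) = 1/(2967472/2965951) = 2965951/2967472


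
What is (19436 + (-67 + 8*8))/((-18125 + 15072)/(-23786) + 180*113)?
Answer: 462233338/483810293 ≈ 0.95540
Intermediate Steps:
(19436 + (-67 + 8*8))/((-18125 + 15072)/(-23786) + 180*113) = (19436 + (-67 + 64))/(-3053*(-1/23786) + 20340) = (19436 - 3)/(3053/23786 + 20340) = 19433/(483810293/23786) = 19433*(23786/483810293) = 462233338/483810293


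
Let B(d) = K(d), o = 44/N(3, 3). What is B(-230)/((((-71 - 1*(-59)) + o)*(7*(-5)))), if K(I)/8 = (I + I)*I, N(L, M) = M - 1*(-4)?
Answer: 4232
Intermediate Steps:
N(L, M) = 4 + M (N(L, M) = M + 4 = 4 + M)
K(I) = 16*I² (K(I) = 8*((I + I)*I) = 8*((2*I)*I) = 8*(2*I²) = 16*I²)
o = 44/7 (o = 44/(4 + 3) = 44/7 ≈ 6.2857)
B(d) = 16*d²
B(-230)/((((-71 - 1*(-59)) + o)*(7*(-5)))) = (16*(-230)²)/((((-71 - 1*(-59)) + 44/7)*(7*(-5)))) = (16*52900)/((((-71 + 59) + 44/7)*(-35))) = 846400/(((-12 + 44/7)*(-35))) = 846400/((-40/7*(-35))) = 846400/200 = 846400*(1/200) = 4232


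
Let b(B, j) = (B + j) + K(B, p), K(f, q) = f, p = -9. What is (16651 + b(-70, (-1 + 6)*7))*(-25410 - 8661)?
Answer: -563738766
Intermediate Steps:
b(B, j) = j + 2*B (b(B, j) = (B + j) + B = j + 2*B)
(16651 + b(-70, (-1 + 6)*7))*(-25410 - 8661) = (16651 + ((-1 + 6)*7 + 2*(-70)))*(-25410 - 8661) = (16651 + (5*7 - 140))*(-34071) = (16651 + (35 - 140))*(-34071) = (16651 - 105)*(-34071) = 16546*(-34071) = -563738766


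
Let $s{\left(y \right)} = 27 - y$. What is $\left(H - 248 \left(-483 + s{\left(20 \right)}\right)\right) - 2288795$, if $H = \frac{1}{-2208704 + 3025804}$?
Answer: $- \frac{1773717373699}{817100} \approx -2.1707 \cdot 10^{6}$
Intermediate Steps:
$H = \frac{1}{817100} \approx 1.2238 \cdot 10^{-6}$
$\left(H - 248 \left(-483 + s{\left(20 \right)}\right)\right) - 2288795 = \left(\frac{1}{817100} - 248 \left(-483 + \left(27 - 20\right)\right)\right) - 2288795 = \left(\frac{1}{817100} - 248 \left(-483 + 7\right)\right) - 2288795 = \left(\frac{1}{817100} - -118048\right) - 2288795 = \left(\frac{1}{817100} + 118048\right) - 2288795 = \frac{96457020801}{817100} - 2288795 = - \frac{1773717373699}{817100}$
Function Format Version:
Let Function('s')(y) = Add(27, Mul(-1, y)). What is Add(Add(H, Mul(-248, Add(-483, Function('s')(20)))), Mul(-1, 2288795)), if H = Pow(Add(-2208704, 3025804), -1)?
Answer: Rational(-1773717373699, 817100) ≈ -2.1707e+6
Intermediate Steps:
H = Rational(1, 817100) (H = Pow(817100, -1) = Rational(1, 817100) ≈ 1.2238e-6)
Add(Add(H, Mul(-248, Add(-483, Function('s')(20)))), Mul(-1, 2288795)) = Add(Add(Rational(1, 817100), Mul(-248, Add(-483, Add(27, Mul(-1, 20))))), Mul(-1, 2288795)) = Add(Add(Rational(1, 817100), Mul(-248, Add(-483, Add(27, -20)))), -2288795) = Add(Add(Rational(1, 817100), Mul(-248, Add(-483, 7))), -2288795) = Add(Add(Rational(1, 817100), Mul(-248, -476)), -2288795) = Add(Add(Rational(1, 817100), 118048), -2288795) = Add(Rational(96457020801, 817100), -2288795) = Rational(-1773717373699, 817100)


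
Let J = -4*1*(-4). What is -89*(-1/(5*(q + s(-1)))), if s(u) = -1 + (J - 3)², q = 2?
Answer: 89/850 ≈ 0.10471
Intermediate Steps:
J = 16 (J = -4*(-4) = 16)
s(u) = 168 (s(u) = -1 + (16 - 3)² = -1 + 13² = -1 + 169 = 168)
-89*(-1/(5*(q + s(-1)))) = -89*(-1/(5*(2 + 168))) = -89/(170*(-5)) = -89/(-850) = -89*(-1/850) = 89/850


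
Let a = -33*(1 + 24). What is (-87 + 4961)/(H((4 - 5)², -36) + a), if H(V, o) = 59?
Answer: -2437/383 ≈ -6.3629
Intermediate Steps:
a = -825 (a = -33*25 = -825)
(-87 + 4961)/(H((4 - 5)², -36) + a) = (-87 + 4961)/(59 - 825) = 4874/(-766) = 4874*(-1/766) = -2437/383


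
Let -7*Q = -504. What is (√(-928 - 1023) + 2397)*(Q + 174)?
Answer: 589662 + 246*I*√1951 ≈ 5.8966e+5 + 10866.0*I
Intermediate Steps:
Q = 72 (Q = -⅐*(-504) = 72)
(√(-928 - 1023) + 2397)*(Q + 174) = (√(-928 - 1023) + 2397)*(72 + 174) = (√(-1951) + 2397)*246 = (I*√1951 + 2397)*246 = (2397 + I*√1951)*246 = 589662 + 246*I*√1951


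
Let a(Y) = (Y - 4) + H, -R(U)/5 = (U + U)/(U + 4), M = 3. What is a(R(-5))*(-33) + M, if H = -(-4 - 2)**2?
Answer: 2973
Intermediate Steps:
H = -36 (H = -1*(-6)**2 = -1*36 = -36)
R(U) = -10*U/(4 + U) (R(U) = -5*(U + U)/(U + 4) = -5*2*U/(4 + U) = -10*U/(4 + U))
a(Y) = -40 + Y (a(Y) = (Y - 4) - 36 = (-4 + Y) - 36 = -40 + Y)
a(R(-5))*(-33) + M = (-40 - 10*(-5)/(4 - 5))*(-33) + 3 = (-40 - 10*(-5)/(-1))*(-33) + 3 = (-40 - 10*(-5)*(-1))*(-33) + 3 = (-40 - 50)*(-33) + 3 = -90*(-33) + 3 = 2970 + 3 = 2973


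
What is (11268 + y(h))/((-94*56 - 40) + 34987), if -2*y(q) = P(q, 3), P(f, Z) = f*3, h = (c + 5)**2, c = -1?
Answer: 11244/29683 ≈ 0.37880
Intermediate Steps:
h = 16 (h = (-1 + 5)**2 = 4**2 = 16)
P(f, Z) = 3*f
y(q) = -3*q/2
(11268 + y(h))/((-94*56 - 40) + 34987) = (11268 - 3/2*16)/((-94*56 - 40) + 34987) = (11268 - 24)/((-5264 - 40) + 34987) = 11244/(-5304 + 34987) = 11244/29683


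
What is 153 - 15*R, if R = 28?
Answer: -267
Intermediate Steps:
153 - 15*R = 153 - 15*28 = 153 - 420 = -267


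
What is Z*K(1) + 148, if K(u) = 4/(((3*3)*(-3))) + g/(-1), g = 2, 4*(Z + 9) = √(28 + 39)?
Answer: 502/3 - 29*√67/54 ≈ 162.94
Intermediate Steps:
Z = -9 + √67/4 (Z = -9 + √(28 + 39)/4 = -9 + √67/4 ≈ -6.9537)
K(u) = -58/27 (K(u) = 4/(((3*3)*(-3))) + 2/(-1) = 4/((9*(-3))) + 2*(-1) = 4/(-27) - 2 = 4*(-1/27) - 2 = -4/27 - 2 = -58/27)
Z*K(1) + 148 = (-9 + √67/4)*(-58/27) + 148 = (58/3 - 29*√67/54) + 148 = 502/3 - 29*√67/54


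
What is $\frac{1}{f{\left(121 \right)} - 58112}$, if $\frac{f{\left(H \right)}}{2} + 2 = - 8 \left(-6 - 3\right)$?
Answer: $- \frac{1}{57972} \approx -1.725 \cdot 10^{-5}$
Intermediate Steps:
$f{\left(H \right)} = 140$ ($f{\left(H \right)} = -4 + 2 \left(- 8 \left(-6 - 3\right)\right) = -4 + 2 \left(\left(-8\right) \left(-9\right)\right) = -4 + 2 \cdot 72 = -4 + 144 = 140$)
$\frac{1}{f{\left(121 \right)} - 58112} = \frac{1}{140 - 58112} = \frac{1}{-57972} = - \frac{1}{57972}$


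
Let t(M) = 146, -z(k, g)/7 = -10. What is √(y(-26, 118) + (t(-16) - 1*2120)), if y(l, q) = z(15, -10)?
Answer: 4*I*√119 ≈ 43.635*I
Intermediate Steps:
z(k, g) = 70 (z(k, g) = -7*(-10) = 70)
y(l, q) = 70
√(y(-26, 118) + (t(-16) - 1*2120)) = √(70 + (146 - 1*2120)) = √(70 + (146 - 2120)) = √(70 - 1974) = √(-1904) = 4*I*√119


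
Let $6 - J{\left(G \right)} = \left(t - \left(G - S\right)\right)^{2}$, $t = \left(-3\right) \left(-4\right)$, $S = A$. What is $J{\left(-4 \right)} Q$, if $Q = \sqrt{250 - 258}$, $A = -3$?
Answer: $- 326 i \sqrt{2} \approx - 461.03 i$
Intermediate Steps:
$S = -3$
$t = 12$
$J{\left(G \right)} = 6 - \left(9 - G\right)^{2}$ ($J{\left(G \right)} = 6 - \left(12 - \left(3 + G\right)\right)^{2} = 6 - \left(9 - G\right)^{2}$)
$Q = 2 i \sqrt{2}$ ($Q = \sqrt{-8} = 2 i \sqrt{2} \approx 2.8284 i$)
$J{\left(-4 \right)} Q = \left(6 - \left(-9 - 4\right)^{2}\right) 2 i \sqrt{2} = \left(6 - \left(-13\right)^{2}\right) 2 i \sqrt{2} = \left(6 - 169\right) 2 i \sqrt{2} = - 163 \cdot 2 i \sqrt{2} = - 326 i \sqrt{2}$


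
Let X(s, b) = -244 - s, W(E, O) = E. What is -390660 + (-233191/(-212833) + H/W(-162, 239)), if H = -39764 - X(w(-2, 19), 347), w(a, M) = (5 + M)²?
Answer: -6730609349533/17239473 ≈ -3.9042e+5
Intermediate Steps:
H = -38944 (H = -39764 - (-244 - (5 + 19)²) = -39764 - (-244 - 1*24²) = -39764 - (-244 - 1*576) = -39764 - (-244 - 576) = -39764 - 1*(-820) = -39764 + 820 = -38944)
-390660 + (-233191/(-212833) + H/W(-162, 239)) = -390660 + (-233191/(-212833) - 38944/(-162)) = -390660 + (-233191*(-1/212833) - 38944*(-1/162)) = -390660 + (233191/212833 + 19472/81) = -390660 + 4163172647/17239473 = -6730609349533/17239473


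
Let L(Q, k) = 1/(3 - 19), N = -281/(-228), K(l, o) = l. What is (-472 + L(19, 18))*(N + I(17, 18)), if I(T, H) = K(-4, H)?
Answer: 4765943/3648 ≈ 1306.5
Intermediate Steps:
N = 281/228 (N = -281*(-1/228) = 281/228 ≈ 1.2325)
I(T, H) = -4
L(Q, k) = -1/16 (L(Q, k) = 1/(-16) = -1/16)
(-472 + L(19, 18))*(N + I(17, 18)) = (-472 - 1/16)*(281/228 - 4) = -7553/16*(-631/228) = 4765943/3648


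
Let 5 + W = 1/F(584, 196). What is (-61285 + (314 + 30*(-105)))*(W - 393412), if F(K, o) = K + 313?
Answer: 22627983372808/897 ≈ 2.5226e+10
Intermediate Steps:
F(K, o) = 313 + K
W = -4484/897 (W = -5 + 1/(313 + 584) = -5 + 1/897 = -4484/897 ≈ -4.9989)
(-61285 + (314 + 30*(-105)))*(W - 393412) = (-61285 + (314 + 30*(-105)))*(-4484/897 - 393412) = (-61285 + (314 - 3150))*(-352895048/897) = (-61285 - 2836)*(-352895048/897) = -64121*(-352895048/897) = 22627983372808/897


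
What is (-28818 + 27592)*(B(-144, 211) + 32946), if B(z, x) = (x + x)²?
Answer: -258722780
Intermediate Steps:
B(z, x) = 4*x² (B(z, x) = (2*x)² = 4*x²)
(-28818 + 27592)*(B(-144, 211) + 32946) = (-28818 + 27592)*(4*211² + 32946) = -1226*(4*44521 + 32946) = -1226*(178084 + 32946) = -1226*211030 = -258722780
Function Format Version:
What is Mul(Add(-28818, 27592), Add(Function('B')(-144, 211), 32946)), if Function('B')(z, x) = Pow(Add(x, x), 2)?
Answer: -258722780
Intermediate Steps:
Function('B')(z, x) = Mul(4, Pow(x, 2)) (Function('B')(z, x) = Pow(Mul(2, x), 2) = Mul(4, Pow(x, 2)))
Mul(Add(-28818, 27592), Add(Function('B')(-144, 211), 32946)) = Mul(Add(-28818, 27592), Add(Mul(4, Pow(211, 2)), 32946)) = Mul(-1226, Add(Mul(4, 44521), 32946)) = Mul(-1226, Add(178084, 32946)) = Mul(-1226, 211030) = -258722780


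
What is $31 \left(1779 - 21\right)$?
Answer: $54498$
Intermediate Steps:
$31 \left(1779 - 21\right) = 31 \cdot 1758 = 54498$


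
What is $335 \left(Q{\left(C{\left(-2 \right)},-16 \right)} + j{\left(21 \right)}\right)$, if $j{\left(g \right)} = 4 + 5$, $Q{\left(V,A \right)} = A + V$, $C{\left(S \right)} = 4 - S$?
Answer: $-335$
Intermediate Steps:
$j{\left(g \right)} = 9$
$335 \left(Q{\left(C{\left(-2 \right)},-16 \right)} + j{\left(21 \right)}\right) = 335 \left(\left(-16 + \left(4 - -2\right)\right) + 9\right) = 335 \left(\left(-16 + \left(4 + 2\right)\right) + 9\right) = 335 \left(\left(-16 + 6\right) + 9\right) = 335 \left(-10 + 9\right) = 335 \left(-1\right) = -335$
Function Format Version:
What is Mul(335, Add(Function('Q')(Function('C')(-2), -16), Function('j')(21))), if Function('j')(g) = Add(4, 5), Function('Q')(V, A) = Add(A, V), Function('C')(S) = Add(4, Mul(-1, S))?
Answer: -335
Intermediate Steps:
Function('j')(g) = 9
Mul(335, Add(Function('Q')(Function('C')(-2), -16), Function('j')(21))) = Mul(335, Add(Add(-16, Add(4, Mul(-1, -2))), 9)) = Mul(335, Add(Add(-16, Add(4, 2)), 9)) = Mul(335, Add(Add(-16, 6), 9)) = Mul(335, Add(-10, 9)) = Mul(335, -1) = -335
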